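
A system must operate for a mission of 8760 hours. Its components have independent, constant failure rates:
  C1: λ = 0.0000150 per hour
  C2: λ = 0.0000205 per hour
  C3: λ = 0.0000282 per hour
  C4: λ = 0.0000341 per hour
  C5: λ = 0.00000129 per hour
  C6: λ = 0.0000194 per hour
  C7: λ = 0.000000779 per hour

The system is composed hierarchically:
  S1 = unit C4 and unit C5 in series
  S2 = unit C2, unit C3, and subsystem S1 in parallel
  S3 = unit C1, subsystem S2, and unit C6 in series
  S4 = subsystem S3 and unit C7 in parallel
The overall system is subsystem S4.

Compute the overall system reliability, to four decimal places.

R(C1) = exp(−0.0000150 × 8760) = 0.876867
R(C2) = exp(−0.0000205 × 8760) = 0.835621
R(C3) = exp(−0.0000282 × 8760) = 0.781116
R(C4) = exp(−0.0000341 × 8760) = 0.741770
R(C5) = exp(−0.00000129 × 8760) = 0.988763
R(C6) = exp(−0.0000194 × 8760) = 0.843712
R(C7) = exp(−0.000000779 × 8760) = 0.993199
Series (C4 and C5): 0.741770 × 0.988763 = 0.733435
Parallel (C2, C3, and [0.733435]): 1 − (1 − 0.835621)(1 − 0.781116)(1 − 0.733435) = 0.990409
Series (C1, [0.990409], and C6): 0.876867 × 0.990409 × 0.843712 = 0.732728
Parallel ([0.732728] and C7): 1 − (1 − 0.732728)(1 − 0.993199) = 0.9982

0.9982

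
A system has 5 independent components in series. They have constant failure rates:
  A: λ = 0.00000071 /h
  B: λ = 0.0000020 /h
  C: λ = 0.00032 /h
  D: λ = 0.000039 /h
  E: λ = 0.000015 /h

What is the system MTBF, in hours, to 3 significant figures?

Series of exponential components: λ_sys = Σ λ_i
λ_sys = 0.00000071 + 0.0000020 + 0.00032 + 0.000039 + 0.000015 = 3.7671e-04 /h
MTBF = 1 / λ_sys = 2650 h

2650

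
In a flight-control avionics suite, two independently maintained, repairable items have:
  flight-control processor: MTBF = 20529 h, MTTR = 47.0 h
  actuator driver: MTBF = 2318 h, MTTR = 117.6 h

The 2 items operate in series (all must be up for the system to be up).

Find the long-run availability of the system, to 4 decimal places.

A(flight-control processor) = MTBF/(MTBF+MTTR) = 20529/(20529+47.0) = 0.997716
A(actuator driver) = MTBF/(MTBF+MTTR) = 2318/(2318+117.6) = 0.951716
Series availability: 0.997716 × 0.951716 = 0.9495

0.9495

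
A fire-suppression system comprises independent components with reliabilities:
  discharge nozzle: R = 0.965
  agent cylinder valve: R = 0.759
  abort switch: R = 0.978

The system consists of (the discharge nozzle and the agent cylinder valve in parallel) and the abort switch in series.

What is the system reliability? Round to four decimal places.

Parallel (discharge nozzle and agent cylinder valve): 1 − (1 − 0.965000)(1 − 0.759000) = 0.991565
Series ([0.991565] and abort switch): 0.991565 × 0.978000 = 0.9698

0.9698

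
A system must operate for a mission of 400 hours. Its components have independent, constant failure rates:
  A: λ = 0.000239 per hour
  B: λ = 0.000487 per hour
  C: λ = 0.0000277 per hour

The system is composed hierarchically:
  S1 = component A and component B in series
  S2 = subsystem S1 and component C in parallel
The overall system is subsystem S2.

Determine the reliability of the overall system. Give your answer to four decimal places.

0.9972

R(A) = exp(−0.000239 × 400) = 0.908827
R(B) = exp(−0.000487 × 400) = 0.822999
R(C) = exp(−0.0000277 × 400) = 0.988981
Series (A and B): 0.908827 × 0.822999 = 0.747964
Parallel ([0.747964] and C): 1 − (1 − 0.747964)(1 − 0.988981) = 0.9972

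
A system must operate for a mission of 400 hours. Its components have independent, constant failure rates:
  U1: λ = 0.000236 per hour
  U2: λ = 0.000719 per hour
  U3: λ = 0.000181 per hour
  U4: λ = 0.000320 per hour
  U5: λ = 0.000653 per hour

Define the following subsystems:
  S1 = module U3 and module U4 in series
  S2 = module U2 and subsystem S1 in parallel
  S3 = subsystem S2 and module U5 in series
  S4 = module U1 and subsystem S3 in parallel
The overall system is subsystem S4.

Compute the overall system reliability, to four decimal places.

0.9761

R(U1) = exp(−0.000236 × 400) = 0.909919
R(U2) = exp(−0.000719 × 400) = 0.750062
R(U3) = exp(−0.000181 × 400) = 0.930159
R(U4) = exp(−0.000320 × 400) = 0.879853
R(U5) = exp(−0.000653 × 400) = 0.770127
Series (U3 and U4): 0.930159 × 0.879853 = 0.818403
Parallel (U2 and [0.818403]): 1 − (1 − 0.750062)(1 − 0.818403) = 0.954612
Series ([0.954612] and U5): 0.954612 × 0.770127 = 0.735172
Parallel (U1 and [0.735172]): 1 − (1 − 0.909919)(1 − 0.735172) = 0.9761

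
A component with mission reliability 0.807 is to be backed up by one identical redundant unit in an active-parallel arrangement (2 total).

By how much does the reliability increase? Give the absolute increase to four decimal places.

0.1558

R_before = 0.807
R_after = 1 − (1 − 0.807)^2 = 0.9628
ΔR = 0.9628 − 0.807 = 0.1558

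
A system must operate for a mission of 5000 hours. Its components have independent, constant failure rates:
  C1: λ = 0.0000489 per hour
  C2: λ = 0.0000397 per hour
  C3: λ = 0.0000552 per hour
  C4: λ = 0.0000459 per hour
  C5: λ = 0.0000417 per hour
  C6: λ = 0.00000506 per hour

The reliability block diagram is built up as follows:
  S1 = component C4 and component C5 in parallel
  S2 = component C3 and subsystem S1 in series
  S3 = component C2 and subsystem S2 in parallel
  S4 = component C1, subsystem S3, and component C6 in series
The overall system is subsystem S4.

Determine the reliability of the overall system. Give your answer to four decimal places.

R(C1) = exp(−0.0000489 × 5000) = 0.783096
R(C2) = exp(−0.0000397 × 5000) = 0.819960
R(C3) = exp(−0.0000552 × 5000) = 0.758813
R(C4) = exp(−0.0000459 × 5000) = 0.794931
R(C5) = exp(−0.0000417 × 5000) = 0.811801
R(C6) = exp(−0.00000506 × 5000) = 0.975017
Parallel (C4 and C5): 1 − (1 − 0.794931)(1 − 0.811801) = 0.961406
Series (C3 and [0.961406]): 0.758813 × 0.961406 = 0.729527
Parallel (C2 and [0.729527]): 1 − (1 − 0.819960)(1 − 0.729527) = 0.951304
Series (C1, [0.951304], and C6): 0.783096 × 0.951304 × 0.975017 = 0.7264

0.7264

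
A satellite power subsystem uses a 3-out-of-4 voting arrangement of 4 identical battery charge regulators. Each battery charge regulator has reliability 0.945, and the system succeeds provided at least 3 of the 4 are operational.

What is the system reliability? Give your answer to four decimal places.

0.9832

R = Σ_{i=3}^{4} C(4,i) p^i (1−p)^{4−i} with p = 0.945
C(4,3)·0.945^3·0.055^1 = 0.185660
C(4,4)·0.945^4·0.055^0 = 0.797494
Sum = 0.9832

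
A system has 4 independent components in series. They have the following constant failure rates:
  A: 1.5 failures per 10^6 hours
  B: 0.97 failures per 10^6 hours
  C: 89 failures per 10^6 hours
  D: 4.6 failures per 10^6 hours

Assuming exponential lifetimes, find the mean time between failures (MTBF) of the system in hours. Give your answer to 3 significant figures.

Series of exponential components: λ_sys = Σ λ_i
λ_sys = 0.0000015 + 0.00000097 + 0.000089 + 0.0000046 = 9.6070e-05 /h
MTBF = 1 / λ_sys = 10400 h

10400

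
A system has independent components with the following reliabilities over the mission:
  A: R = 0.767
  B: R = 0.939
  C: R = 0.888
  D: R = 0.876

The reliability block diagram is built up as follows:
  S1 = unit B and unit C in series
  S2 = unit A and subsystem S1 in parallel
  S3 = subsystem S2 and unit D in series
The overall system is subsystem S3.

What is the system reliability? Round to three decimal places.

Series (B and C): 0.93900 × 0.88800 = 0.83383
Parallel (A and [0.83383]): 1 − (1 − 0.76700)(1 − 0.83383) = 0.96128
Series ([0.96128] and D): 0.96128 × 0.87600 = 0.842

0.842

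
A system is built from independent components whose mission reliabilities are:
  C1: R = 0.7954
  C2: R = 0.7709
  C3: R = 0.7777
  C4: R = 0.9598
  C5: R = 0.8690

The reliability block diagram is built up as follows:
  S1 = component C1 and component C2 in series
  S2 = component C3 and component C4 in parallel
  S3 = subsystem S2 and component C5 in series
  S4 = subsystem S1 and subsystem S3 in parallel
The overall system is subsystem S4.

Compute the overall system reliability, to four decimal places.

Series (C1 and C2): 0.795400 × 0.770900 = 0.613174
Parallel (C3 and C4): 1 − (1 − 0.777700)(1 − 0.959800) = 0.991064
Series ([0.991064] and C5): 0.991064 × 0.869000 = 0.861235
Parallel ([0.613174] and [0.861235]): 1 − (1 − 0.613174)(1 − 0.861235) = 0.9463

0.9463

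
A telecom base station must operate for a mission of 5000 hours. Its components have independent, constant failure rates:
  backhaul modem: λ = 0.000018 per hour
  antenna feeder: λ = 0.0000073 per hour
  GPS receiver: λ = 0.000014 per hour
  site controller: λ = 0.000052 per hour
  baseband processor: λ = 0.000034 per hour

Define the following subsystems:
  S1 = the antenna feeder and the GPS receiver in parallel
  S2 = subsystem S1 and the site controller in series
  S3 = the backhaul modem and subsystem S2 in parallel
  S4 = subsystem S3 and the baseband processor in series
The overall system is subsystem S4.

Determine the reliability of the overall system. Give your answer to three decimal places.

0.827

R(backhaul modem) = exp(−0.000018 × 5000) = 0.91393
R(antenna feeder) = exp(−0.0000073 × 5000) = 0.96416
R(GPS receiver) = exp(−0.000014 × 5000) = 0.93239
R(site controller) = exp(−0.000052 × 5000) = 0.77105
R(baseband processor) = exp(−0.000034 × 5000) = 0.84366
Parallel (antenna feeder and GPS receiver): 1 − (1 − 0.96416)(1 − 0.93239) = 0.99758
Series ([0.99758] and site controller): 0.99758 × 0.77105 = 0.76918
Parallel (backhaul modem and [0.76918]): 1 − (1 − 0.91393)(1 − 0.76918) = 0.98013
Series ([0.98013] and baseband processor): 0.98013 × 0.84366 = 0.827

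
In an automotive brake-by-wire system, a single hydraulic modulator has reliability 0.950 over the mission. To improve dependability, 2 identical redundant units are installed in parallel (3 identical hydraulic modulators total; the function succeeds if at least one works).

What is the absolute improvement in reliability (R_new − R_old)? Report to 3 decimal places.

0.050

R_before = 0.950
R_after = 1 − (1 − 0.950)^3 = 1.000
ΔR = 1.000 − 0.950 = 0.050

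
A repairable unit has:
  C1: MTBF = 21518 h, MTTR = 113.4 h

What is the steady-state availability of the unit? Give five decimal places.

A(C1) = MTBF/(MTBF+MTTR) = 21518/(21518+113.4) = 0.99476

0.99476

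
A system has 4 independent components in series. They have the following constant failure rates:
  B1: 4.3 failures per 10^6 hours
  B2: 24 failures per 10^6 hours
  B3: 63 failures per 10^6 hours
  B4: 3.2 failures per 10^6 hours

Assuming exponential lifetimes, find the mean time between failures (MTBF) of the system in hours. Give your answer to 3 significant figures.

Series of exponential components: λ_sys = Σ λ_i
λ_sys = 0.0000043 + 0.000024 + 0.000063 + 0.0000032 = 9.4500e-05 /h
MTBF = 1 / λ_sys = 10600 h

10600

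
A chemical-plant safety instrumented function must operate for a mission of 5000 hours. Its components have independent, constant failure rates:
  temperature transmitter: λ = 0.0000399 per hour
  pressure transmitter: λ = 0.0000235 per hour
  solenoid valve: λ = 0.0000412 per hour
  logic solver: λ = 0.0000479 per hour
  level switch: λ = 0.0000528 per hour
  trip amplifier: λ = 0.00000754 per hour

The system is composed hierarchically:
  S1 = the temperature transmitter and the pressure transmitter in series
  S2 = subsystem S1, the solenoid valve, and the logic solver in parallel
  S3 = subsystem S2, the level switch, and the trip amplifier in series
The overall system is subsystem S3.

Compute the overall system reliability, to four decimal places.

0.7316

R(temperature transmitter) = exp(−0.0000399 × 5000) = 0.819140
R(pressure transmitter) = exp(−0.0000235 × 5000) = 0.889141
R(solenoid valve) = exp(−0.0000412 × 5000) = 0.813833
R(logic solver) = exp(−0.0000479 × 5000) = 0.787021
R(level switch) = exp(−0.0000528 × 5000) = 0.767974
R(trip amplifier) = exp(−0.00000754 × 5000) = 0.963002
Series (temperature transmitter and pressure transmitter): 0.819140 × 0.889141 = 0.728331
Parallel ([0.728331], solenoid valve, and logic solver): 1 − (1 − 0.728331)(1 − 0.813833)(1 − 0.787021) = 0.989228
Series ([0.989228], level switch, and trip amplifier): 0.989228 × 0.767974 × 0.963002 = 0.7316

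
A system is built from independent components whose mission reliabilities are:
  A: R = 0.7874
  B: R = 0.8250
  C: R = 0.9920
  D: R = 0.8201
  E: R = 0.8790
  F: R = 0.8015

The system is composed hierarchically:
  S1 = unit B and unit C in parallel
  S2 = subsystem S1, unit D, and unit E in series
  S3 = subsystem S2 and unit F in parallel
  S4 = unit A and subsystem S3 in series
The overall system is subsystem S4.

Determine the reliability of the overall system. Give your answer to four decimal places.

0.7436

Parallel (B and C): 1 − (1 − 0.825000)(1 − 0.992000) = 0.998600
Series ([0.998600], D, and E): 0.998600 × 0.820100 × 0.879000 = 0.719859
Parallel ([0.719859] and F): 1 − (1 − 0.719859)(1 − 0.801500) = 0.944392
Series (A and [0.944392]): 0.787400 × 0.944392 = 0.7436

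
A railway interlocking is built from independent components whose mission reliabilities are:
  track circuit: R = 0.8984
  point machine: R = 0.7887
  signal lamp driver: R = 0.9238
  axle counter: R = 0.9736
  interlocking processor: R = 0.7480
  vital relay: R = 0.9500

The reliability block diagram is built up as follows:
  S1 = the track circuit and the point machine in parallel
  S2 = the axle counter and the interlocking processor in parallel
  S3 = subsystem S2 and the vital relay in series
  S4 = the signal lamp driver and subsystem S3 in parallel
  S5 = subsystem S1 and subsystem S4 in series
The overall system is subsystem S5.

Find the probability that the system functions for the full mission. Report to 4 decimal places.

Parallel (track circuit and point machine): 1 − (1 − 0.898400)(1 − 0.788700) = 0.978532
Parallel (axle counter and interlocking processor): 1 − (1 − 0.973600)(1 − 0.748000) = 0.993347
Series ([0.993347] and vital relay): 0.993347 × 0.950000 = 0.943680
Parallel (signal lamp driver and [0.943680]): 1 − (1 − 0.923800)(1 − 0.943680) = 0.995708
Series ([0.978532] and [0.995708]): 0.978532 × 0.995708 = 0.9743

0.9743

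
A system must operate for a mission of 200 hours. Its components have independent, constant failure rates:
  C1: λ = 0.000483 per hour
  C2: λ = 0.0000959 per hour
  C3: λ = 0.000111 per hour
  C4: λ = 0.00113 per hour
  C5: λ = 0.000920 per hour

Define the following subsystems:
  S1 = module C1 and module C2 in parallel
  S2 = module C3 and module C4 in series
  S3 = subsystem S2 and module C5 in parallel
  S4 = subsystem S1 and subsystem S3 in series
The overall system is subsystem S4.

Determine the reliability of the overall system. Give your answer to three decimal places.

0.961

R(C1) = exp(−0.000483 × 200) = 0.90792
R(C2) = exp(−0.0000959 × 200) = 0.98100
R(C3) = exp(−0.000111 × 200) = 0.97804
R(C4) = exp(−0.00113 × 200) = 0.79772
R(C5) = exp(−0.000920 × 200) = 0.83194
Parallel (C1 and C2): 1 − (1 − 0.90792)(1 − 0.98100) = 0.99825
Series (C3 and C4): 0.97804 × 0.79772 = 0.78020
Parallel ([0.78020] and C5): 1 − (1 − 0.78020)(1 − 0.83194) = 0.96306
Series ([0.99825] and [0.96306]): 0.99825 × 0.96306 = 0.961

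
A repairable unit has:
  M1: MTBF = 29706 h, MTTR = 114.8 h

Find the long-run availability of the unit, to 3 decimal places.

A(M1) = MTBF/(MTBF+MTTR) = 29706/(29706+114.8) = 0.996

0.996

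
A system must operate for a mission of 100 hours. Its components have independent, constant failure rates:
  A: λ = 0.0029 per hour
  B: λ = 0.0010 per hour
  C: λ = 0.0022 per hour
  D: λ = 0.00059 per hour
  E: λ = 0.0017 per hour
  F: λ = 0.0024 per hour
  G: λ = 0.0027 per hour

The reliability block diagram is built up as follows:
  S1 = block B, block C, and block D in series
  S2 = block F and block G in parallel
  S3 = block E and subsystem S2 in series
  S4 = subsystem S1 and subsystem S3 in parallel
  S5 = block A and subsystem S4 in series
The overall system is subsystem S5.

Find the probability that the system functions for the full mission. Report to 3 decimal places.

R(A) = exp(−0.0029 × 100) = 0.74826
R(B) = exp(−0.0010 × 100) = 0.90484
R(C) = exp(−0.0022 × 100) = 0.80252
R(D) = exp(−0.00059 × 100) = 0.94271
R(E) = exp(−0.0017 × 100) = 0.84366
R(F) = exp(−0.0024 × 100) = 0.78663
R(G) = exp(−0.0027 × 100) = 0.76338
Series (B, C, and D): 0.90484 × 0.80252 × 0.94271 = 0.68455
Parallel (F and G): 1 − (1 − 0.78663)(1 − 0.76338) = 0.94951
Series (E and [0.94951]): 0.84366 × 0.94951 = 0.80106
Parallel ([0.68455] and [0.80106]): 1 − (1 − 0.68455)(1 − 0.80106) = 0.93724
Series (A and [0.93724]): 0.74826 × 0.93724 = 0.701

0.701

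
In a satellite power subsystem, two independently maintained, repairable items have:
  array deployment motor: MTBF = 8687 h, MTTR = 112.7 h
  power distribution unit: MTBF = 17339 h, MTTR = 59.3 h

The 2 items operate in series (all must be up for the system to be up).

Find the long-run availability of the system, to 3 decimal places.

0.984

A(array deployment motor) = MTBF/(MTBF+MTTR) = 8687/(8687+112.7) = 0.987193
A(power distribution unit) = MTBF/(MTBF+MTTR) = 17339/(17339+59.3) = 0.996592
Series availability: 0.987193 × 0.996592 = 0.984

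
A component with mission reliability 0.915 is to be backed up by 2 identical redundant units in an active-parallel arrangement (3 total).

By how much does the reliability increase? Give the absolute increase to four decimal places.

0.0844

R_before = 0.915
R_after = 1 − (1 − 0.915)^3 = 0.9994
ΔR = 0.9994 − 0.915 = 0.0844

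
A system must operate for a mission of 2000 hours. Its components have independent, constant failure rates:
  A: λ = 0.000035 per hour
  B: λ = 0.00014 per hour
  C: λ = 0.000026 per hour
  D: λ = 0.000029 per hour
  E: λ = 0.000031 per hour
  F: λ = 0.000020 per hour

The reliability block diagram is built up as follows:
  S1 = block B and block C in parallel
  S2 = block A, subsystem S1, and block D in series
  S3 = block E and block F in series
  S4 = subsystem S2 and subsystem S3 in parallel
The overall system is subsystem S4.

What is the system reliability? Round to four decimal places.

R(A) = exp(−0.000035 × 2000) = 0.932394
R(B) = exp(−0.00014 × 2000) = 0.755784
R(C) = exp(−0.000026 × 2000) = 0.949329
R(D) = exp(−0.000029 × 2000) = 0.943650
R(E) = exp(−0.000031 × 2000) = 0.939883
R(F) = exp(−0.000020 × 2000) = 0.960789
Parallel (B and C): 1 − (1 − 0.755784)(1 − 0.949329) = 0.987625
Series (A, [0.987625], and D): 0.932394 × 0.987625 × 0.943650 = 0.868965
Series (E and F): 0.939883 × 0.960789 = 0.903029
Parallel ([0.868965] and [0.903029]): 1 − (1 − 0.868965)(1 − 0.903029) = 0.9873

0.9873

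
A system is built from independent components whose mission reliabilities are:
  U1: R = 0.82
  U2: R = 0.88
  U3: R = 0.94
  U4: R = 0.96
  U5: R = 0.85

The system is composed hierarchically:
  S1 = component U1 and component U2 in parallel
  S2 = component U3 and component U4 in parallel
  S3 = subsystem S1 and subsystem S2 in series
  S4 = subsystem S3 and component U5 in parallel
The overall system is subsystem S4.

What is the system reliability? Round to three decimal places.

Parallel (U1 and U2): 1 − (1 − 0.82000)(1 − 0.88000) = 0.97840
Parallel (U3 and U4): 1 − (1 − 0.94000)(1 − 0.96000) = 0.99760
Series ([0.97840] and [0.99760]): 0.97840 × 0.99760 = 0.97605
Parallel ([0.97605] and U5): 1 − (1 − 0.97605)(1 − 0.85000) = 0.996

0.996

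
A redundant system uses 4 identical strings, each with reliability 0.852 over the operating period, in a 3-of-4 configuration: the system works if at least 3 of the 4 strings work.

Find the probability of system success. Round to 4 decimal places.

0.8931

R = Σ_{i=3}^{4} C(4,i) p^i (1−p)^{4−i} with p = 0.852
C(4,3)·0.852^3·0.148^1 = 0.366134
C(4,4)·0.852^4·0.148^0 = 0.526937
Sum = 0.8931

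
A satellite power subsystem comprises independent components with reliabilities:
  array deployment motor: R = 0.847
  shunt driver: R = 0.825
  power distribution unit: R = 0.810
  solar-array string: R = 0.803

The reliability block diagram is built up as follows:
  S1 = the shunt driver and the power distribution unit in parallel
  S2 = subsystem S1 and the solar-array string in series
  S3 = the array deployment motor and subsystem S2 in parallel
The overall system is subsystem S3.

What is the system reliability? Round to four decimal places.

Parallel (shunt driver and power distribution unit): 1 − (1 − 0.825000)(1 − 0.810000) = 0.966750
Series ([0.966750] and solar-array string): 0.966750 × 0.803000 = 0.776300
Parallel (array deployment motor and [0.776300]): 1 − (1 − 0.847000)(1 − 0.776300) = 0.9658

0.9658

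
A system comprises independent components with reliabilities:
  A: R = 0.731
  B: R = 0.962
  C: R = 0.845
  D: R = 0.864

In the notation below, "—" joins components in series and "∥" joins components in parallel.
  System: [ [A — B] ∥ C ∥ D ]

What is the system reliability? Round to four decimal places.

0.9937

Series (A and B): 0.731000 × 0.962000 = 0.703222
Parallel ([0.703222], C, and D): 1 − (1 − 0.703222)(1 − 0.845000)(1 − 0.864000) = 0.9937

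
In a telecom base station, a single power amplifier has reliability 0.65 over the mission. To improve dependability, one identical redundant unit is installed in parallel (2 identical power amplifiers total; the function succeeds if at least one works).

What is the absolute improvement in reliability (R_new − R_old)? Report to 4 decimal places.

0.2275

R_before = 0.65
R_after = 1 − (1 − 0.65)^2 = 0.8775
ΔR = 0.8775 − 0.65 = 0.2275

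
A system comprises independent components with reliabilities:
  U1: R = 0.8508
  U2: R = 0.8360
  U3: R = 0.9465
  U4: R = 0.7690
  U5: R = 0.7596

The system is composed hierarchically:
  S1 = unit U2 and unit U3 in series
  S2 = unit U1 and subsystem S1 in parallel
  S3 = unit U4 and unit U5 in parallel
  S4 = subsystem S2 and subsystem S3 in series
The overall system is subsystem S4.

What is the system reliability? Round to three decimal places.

0.915

Series (U2 and U3): 0.83600 × 0.94650 = 0.79127
Parallel (U1 and [0.79127]): 1 − (1 − 0.85080)(1 − 0.79127) = 0.96886
Parallel (U4 and U5): 1 − (1 − 0.76900)(1 − 0.75960) = 0.94447
Series ([0.96886] and [0.94447]): 0.96886 × 0.94447 = 0.915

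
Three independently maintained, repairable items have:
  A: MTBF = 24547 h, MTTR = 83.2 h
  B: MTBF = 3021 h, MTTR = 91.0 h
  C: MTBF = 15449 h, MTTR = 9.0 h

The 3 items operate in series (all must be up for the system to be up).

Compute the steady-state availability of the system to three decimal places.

0.967

A(A) = MTBF/(MTBF+MTTR) = 24547/(24547+83.2) = 0.996622
A(B) = MTBF/(MTBF+MTTR) = 3021/(3021+91.0) = 0.970758
A(C) = MTBF/(MTBF+MTTR) = 15449/(15449+9.0) = 0.999418
Series availability: 0.996622 × 0.970758 × 0.999418 = 0.967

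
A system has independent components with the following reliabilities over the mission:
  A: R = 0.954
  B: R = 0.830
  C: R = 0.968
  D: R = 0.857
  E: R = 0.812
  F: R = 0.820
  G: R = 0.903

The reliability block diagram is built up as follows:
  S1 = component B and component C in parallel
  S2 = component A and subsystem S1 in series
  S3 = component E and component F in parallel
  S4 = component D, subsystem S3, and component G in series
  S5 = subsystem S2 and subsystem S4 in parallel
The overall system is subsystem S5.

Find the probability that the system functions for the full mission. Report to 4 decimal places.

0.9871

Parallel (B and C): 1 − (1 − 0.830000)(1 − 0.968000) = 0.994560
Series (A and [0.994560]): 0.954000 × 0.994560 = 0.948810
Parallel (E and F): 1 − (1 − 0.812000)(1 − 0.820000) = 0.966160
Series (D, [0.966160], and G): 0.857000 × 0.966160 × 0.903000 = 0.747683
Parallel ([0.948810] and [0.747683]): 1 − (1 − 0.948810)(1 − 0.747683) = 0.9871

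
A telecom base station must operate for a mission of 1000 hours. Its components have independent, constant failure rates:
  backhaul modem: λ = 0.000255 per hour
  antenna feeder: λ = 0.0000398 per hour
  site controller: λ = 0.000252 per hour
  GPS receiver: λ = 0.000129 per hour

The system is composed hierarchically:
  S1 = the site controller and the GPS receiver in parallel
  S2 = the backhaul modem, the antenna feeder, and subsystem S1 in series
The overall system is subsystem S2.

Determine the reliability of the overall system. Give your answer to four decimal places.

R(backhaul modem) = exp(−0.000255 × 1000) = 0.774916
R(antenna feeder) = exp(−0.0000398 × 1000) = 0.960982
R(site controller) = exp(−0.000252 × 1000) = 0.777245
R(GPS receiver) = exp(−0.000129 × 1000) = 0.878974
Parallel (site controller and GPS receiver): 1 − (1 − 0.777245)(1 − 0.878974) = 0.973041
Series (backhaul modem, antenna feeder, and [0.973041]): 0.774916 × 0.960982 × 0.973041 = 0.7246

0.7246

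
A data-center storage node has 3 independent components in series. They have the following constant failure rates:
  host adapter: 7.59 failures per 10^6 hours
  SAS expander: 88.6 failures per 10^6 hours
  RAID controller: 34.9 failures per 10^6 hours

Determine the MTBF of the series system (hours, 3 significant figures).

7630

Series of exponential components: λ_sys = Σ λ_i
λ_sys = 0.00000759 + 0.0000886 + 0.0000349 = 1.3109e-04 /h
MTBF = 1 / λ_sys = 7630 h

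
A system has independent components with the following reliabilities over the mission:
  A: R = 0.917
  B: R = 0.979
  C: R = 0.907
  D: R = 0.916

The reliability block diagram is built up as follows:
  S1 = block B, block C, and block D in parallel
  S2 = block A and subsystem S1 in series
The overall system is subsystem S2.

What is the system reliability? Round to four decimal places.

Parallel (B, C, and D): 1 − (1 − 0.979000)(1 − 0.907000)(1 − 0.916000) = 0.999836
Series (A and [0.999836]): 0.917000 × 0.999836 = 0.9168

0.9168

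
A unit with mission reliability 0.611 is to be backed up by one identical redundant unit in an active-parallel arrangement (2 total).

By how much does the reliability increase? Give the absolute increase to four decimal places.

R_before = 0.611
R_after = 1 − (1 − 0.611)^2 = 0.8487
ΔR = 0.8487 − 0.611 = 0.2377

0.2377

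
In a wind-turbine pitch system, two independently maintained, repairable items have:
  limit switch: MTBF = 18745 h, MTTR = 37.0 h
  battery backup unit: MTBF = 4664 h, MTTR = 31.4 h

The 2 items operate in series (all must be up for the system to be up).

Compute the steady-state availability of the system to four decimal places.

A(limit switch) = MTBF/(MTBF+MTTR) = 18745/(18745+37.0) = 0.998030
A(battery backup unit) = MTBF/(MTBF+MTTR) = 4664/(4664+31.4) = 0.993313
Series availability: 0.998030 × 0.993313 = 0.9914

0.9914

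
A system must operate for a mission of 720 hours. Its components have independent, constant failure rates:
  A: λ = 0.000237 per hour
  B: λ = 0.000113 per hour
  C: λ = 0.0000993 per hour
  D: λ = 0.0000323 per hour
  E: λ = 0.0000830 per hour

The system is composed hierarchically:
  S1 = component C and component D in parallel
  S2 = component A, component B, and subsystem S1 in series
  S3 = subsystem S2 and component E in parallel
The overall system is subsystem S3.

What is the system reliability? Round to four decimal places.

R(A) = exp(−0.000237 × 720) = 0.843125
R(B) = exp(−0.000113 × 720) = 0.921862
R(C) = exp(−0.0000993 × 720) = 0.931000
R(D) = exp(−0.0000323 × 720) = 0.977012
R(E) = exp(−0.0000830 × 720) = 0.941991
Parallel (C and D): 1 − (1 − 0.931000)(1 − 0.977012) = 0.998414
Series (A, B, and [0.998414]): 0.843125 × 0.921862 × 0.998414 = 0.776012
Parallel ([0.776012] and E): 1 − (1 − 0.776012)(1 − 0.941991) = 0.9870

0.9870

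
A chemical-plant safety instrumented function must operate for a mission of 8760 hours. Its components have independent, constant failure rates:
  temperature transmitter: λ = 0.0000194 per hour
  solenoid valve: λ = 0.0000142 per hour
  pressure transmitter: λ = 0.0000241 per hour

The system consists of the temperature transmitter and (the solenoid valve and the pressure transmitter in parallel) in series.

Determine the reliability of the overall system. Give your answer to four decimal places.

0.8249

R(temperature transmitter) = exp(−0.0000194 × 8760) = 0.843712
R(solenoid valve) = exp(−0.0000142 × 8760) = 0.883034
R(pressure transmitter) = exp(−0.0000241 × 8760) = 0.809680
Parallel (solenoid valve and pressure transmitter): 1 − (1 − 0.883034)(1 − 0.809680) = 0.977739
Series (temperature transmitter and [0.977739]): 0.843712 × 0.977739 = 0.8249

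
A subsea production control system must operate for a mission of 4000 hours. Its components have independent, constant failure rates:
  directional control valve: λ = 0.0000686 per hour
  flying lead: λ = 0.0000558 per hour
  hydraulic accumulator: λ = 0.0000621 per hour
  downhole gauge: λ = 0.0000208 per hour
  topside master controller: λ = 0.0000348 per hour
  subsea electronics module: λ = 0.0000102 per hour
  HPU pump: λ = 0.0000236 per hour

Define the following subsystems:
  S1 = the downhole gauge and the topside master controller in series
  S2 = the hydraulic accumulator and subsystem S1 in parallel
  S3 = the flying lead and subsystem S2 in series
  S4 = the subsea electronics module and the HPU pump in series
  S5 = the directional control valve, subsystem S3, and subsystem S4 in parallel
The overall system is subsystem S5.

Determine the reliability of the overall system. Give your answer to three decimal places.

0.993

R(directional control valve) = exp(−0.0000686 × 4000) = 0.76003
R(flying lead) = exp(−0.0000558 × 4000) = 0.79995
R(hydraulic accumulator) = exp(−0.0000621 × 4000) = 0.78005
R(downhole gauge) = exp(−0.0000208 × 4000) = 0.92017
R(topside master controller) = exp(−0.0000348 × 4000) = 0.87005
R(subsea electronics module) = exp(−0.0000102 × 4000) = 0.96002
R(HPU pump) = exp(−0.0000236 × 4000) = 0.90992
Series (downhole gauge and topside master controller): 0.92017 × 0.87005 = 0.80059
Parallel (hydraulic accumulator and [0.80059]): 1 − (1 − 0.78005)(1 − 0.80059) = 0.95614
Series (flying lead and [0.95614]): 0.79995 × 0.95614 = 0.76486
Series (subsea electronics module and HPU pump): 0.96002 × 0.90992 = 0.87354
Parallel (directional control valve, [0.76486], and [0.87354]): 1 − (1 − 0.76003)(1 − 0.76486)(1 − 0.87354) = 0.993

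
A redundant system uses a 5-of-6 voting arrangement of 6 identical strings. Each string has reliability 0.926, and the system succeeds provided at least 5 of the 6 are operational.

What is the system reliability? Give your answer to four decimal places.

0.9328

R = Σ_{i=5}^{6} C(6,i) p^i (1−p)^{6−i} with p = 0.926
C(6,5)·0.926^5·0.074^1 = 0.302300
C(6,6)·0.926^6·0.074^0 = 0.630472
Sum = 0.9328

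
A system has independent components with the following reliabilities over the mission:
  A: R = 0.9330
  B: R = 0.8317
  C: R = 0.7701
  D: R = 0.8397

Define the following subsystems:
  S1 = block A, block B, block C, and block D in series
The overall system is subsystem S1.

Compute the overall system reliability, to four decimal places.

0.5018

Series (A, B, C, and D): 0.933000 × 0.831700 × 0.770100 × 0.839700 = 0.5018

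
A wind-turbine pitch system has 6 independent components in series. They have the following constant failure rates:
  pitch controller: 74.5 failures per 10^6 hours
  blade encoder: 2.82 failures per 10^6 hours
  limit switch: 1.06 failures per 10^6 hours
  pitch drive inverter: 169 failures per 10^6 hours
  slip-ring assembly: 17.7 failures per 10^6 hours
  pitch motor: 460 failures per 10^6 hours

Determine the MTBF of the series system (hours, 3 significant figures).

Series of exponential components: λ_sys = Σ λ_i
λ_sys = 0.0000745 + 0.00000282 + 0.00000106 + 0.000169 + 0.0000177 + 0.000460 = 7.2508e-04 /h
MTBF = 1 / λ_sys = 1380 h

1380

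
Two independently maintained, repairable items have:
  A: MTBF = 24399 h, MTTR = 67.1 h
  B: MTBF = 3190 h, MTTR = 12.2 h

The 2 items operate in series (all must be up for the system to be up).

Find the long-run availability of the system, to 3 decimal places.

A(A) = MTBF/(MTBF+MTTR) = 24399/(24399+67.1) = 0.997257
A(B) = MTBF/(MTBF+MTTR) = 3190/(3190+12.2) = 0.996190
Series availability: 0.997257 × 0.996190 = 0.993

0.993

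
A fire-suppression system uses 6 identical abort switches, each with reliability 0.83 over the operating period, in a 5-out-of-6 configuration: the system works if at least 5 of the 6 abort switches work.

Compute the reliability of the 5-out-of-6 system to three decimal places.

R = Σ_{i=5}^{6} C(6,i) p^i (1−p)^{6−i} with p = 0.83
C(6,5)·0.83^5·0.17^1 = 0.40178
C(6,6)·0.83^6·0.17^0 = 0.32694
Sum = 0.729

0.729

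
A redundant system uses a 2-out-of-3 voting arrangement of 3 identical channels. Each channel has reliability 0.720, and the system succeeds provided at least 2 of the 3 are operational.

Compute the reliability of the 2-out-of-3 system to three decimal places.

0.809

R = Σ_{i=2}^{3} C(3,i) p^i (1−p)^{3−i} with p = 0.720
C(3,2)·0.720^2·0.280^1 = 0.43546
C(3,3)·0.720^3·0.280^0 = 0.37325
Sum = 0.809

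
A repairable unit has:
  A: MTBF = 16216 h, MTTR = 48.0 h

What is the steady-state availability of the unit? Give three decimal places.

A(A) = MTBF/(MTBF+MTTR) = 16216/(16216+48.0) = 0.997

0.997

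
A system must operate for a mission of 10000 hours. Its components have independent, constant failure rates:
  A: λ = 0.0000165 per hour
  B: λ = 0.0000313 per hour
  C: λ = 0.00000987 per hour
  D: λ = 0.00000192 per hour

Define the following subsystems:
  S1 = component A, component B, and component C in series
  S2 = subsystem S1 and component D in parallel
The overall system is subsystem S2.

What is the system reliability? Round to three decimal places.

R(A) = exp(−0.0000165 × 10000) = 0.84789
R(B) = exp(−0.0000313 × 10000) = 0.73125
R(C) = exp(−0.00000987 × 10000) = 0.90601
R(D) = exp(−0.00000192 × 10000) = 0.98098
Series (A, B, and C): 0.84789 × 0.73125 × 0.90601 = 0.56174
Parallel ([0.56174] and D): 1 − (1 − 0.56174)(1 − 0.98098) = 0.992

0.992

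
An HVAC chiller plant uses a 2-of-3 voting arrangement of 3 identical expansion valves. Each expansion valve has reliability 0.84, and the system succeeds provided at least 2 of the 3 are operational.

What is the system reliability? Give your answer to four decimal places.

R = Σ_{i=2}^{3} C(3,i) p^i (1−p)^{3−i} with p = 0.84
C(3,2)·0.84^2·0.16^1 = 0.338688
C(3,3)·0.84^3·0.16^0 = 0.592704
Sum = 0.9314

0.9314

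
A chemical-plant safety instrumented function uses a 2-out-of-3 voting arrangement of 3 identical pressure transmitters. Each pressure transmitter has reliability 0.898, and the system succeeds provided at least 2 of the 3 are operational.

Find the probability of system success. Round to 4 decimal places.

R = Σ_{i=2}^{3} C(3,i) p^i (1−p)^{3−i} with p = 0.898
C(3,2)·0.898^2·0.102^1 = 0.246760
C(3,3)·0.898^3·0.102^0 = 0.724151
Sum = 0.9709

0.9709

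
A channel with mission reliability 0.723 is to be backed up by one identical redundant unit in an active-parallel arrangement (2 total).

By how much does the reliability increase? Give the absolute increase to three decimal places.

R_before = 0.723
R_after = 1 − (1 − 0.723)^2 = 0.923
ΔR = 0.923 − 0.723 = 0.200

0.200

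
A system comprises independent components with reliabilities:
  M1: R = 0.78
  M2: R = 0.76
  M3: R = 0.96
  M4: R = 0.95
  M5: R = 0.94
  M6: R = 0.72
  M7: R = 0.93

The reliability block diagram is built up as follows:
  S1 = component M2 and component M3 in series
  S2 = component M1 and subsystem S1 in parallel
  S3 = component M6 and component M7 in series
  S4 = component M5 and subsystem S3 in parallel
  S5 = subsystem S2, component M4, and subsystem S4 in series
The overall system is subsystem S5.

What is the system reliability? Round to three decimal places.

0.876

Series (M2 and M3): 0.76000 × 0.96000 = 0.72960
Parallel (M1 and [0.72960]): 1 − (1 − 0.78000)(1 − 0.72960) = 0.94051
Series (M6 and M7): 0.72000 × 0.93000 = 0.66960
Parallel (M5 and [0.66960]): 1 − (1 − 0.94000)(1 − 0.66960) = 0.98018
Series ([0.94051], M4, and [0.98018]): 0.94051 × 0.95000 × 0.98018 = 0.876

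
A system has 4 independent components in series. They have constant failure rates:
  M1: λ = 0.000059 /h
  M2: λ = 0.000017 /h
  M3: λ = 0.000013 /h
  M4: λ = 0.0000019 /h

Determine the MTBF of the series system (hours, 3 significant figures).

11000

Series of exponential components: λ_sys = Σ λ_i
λ_sys = 0.000059 + 0.000017 + 0.000013 + 0.0000019 = 9.0900e-05 /h
MTBF = 1 / λ_sys = 11000 h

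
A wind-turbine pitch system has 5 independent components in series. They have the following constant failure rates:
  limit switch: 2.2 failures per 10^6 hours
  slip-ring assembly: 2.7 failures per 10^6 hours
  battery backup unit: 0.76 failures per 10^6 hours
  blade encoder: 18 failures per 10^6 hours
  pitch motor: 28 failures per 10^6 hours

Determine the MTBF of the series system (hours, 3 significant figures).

19400

Series of exponential components: λ_sys = Σ λ_i
λ_sys = 0.0000022 + 0.0000027 + 0.00000076 + 0.000018 + 0.000028 = 5.1660e-05 /h
MTBF = 1 / λ_sys = 19400 h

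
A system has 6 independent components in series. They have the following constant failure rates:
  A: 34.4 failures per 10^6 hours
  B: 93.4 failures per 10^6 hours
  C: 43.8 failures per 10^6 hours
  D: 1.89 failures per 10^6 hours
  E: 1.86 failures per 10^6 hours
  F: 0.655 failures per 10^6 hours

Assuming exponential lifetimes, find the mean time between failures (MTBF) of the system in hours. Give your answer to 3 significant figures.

5680

Series of exponential components: λ_sys = Σ λ_i
λ_sys = 0.0000344 + 0.0000934 + 0.0000438 + 0.00000189 + 0.00000186 + 0.000000655 = 1.7600e-04 /h
MTBF = 1 / λ_sys = 5680 h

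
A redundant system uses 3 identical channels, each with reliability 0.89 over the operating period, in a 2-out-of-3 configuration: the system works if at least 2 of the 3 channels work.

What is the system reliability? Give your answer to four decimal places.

0.9664

R = Σ_{i=2}^{3} C(3,i) p^i (1−p)^{3−i} with p = 0.89
C(3,2)·0.89^2·0.11^1 = 0.261393
C(3,3)·0.89^3·0.11^0 = 0.704969
Sum = 0.9664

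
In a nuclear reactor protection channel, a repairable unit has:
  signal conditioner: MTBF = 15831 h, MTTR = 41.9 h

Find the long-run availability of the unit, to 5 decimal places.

0.99736

A(signal conditioner) = MTBF/(MTBF+MTTR) = 15831/(15831+41.9) = 0.99736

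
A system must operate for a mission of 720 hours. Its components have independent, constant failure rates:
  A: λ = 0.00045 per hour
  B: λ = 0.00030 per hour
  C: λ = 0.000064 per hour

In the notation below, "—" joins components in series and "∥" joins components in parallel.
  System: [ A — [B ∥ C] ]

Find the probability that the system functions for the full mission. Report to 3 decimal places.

R(A) = exp(−0.00045 × 720) = 0.72325
R(B) = exp(−0.00030 × 720) = 0.80574
R(C) = exp(−0.000064 × 720) = 0.95497
Parallel (B and C): 1 − (1 − 0.80574)(1 − 0.95497) = 0.99125
Series (A and [0.99125]): 0.72325 × 0.99125 = 0.717

0.717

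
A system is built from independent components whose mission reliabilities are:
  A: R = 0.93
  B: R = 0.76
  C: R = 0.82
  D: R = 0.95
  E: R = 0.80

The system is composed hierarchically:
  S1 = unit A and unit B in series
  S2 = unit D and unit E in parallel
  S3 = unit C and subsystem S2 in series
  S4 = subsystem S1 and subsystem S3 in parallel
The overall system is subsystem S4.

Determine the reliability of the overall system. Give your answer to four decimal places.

0.9448

Series (A and B): 0.930000 × 0.760000 = 0.706800
Parallel (D and E): 1 − (1 − 0.950000)(1 − 0.800000) = 0.990000
Series (C and [0.990000]): 0.820000 × 0.990000 = 0.811800
Parallel ([0.706800] and [0.811800]): 1 − (1 − 0.706800)(1 − 0.811800) = 0.9448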